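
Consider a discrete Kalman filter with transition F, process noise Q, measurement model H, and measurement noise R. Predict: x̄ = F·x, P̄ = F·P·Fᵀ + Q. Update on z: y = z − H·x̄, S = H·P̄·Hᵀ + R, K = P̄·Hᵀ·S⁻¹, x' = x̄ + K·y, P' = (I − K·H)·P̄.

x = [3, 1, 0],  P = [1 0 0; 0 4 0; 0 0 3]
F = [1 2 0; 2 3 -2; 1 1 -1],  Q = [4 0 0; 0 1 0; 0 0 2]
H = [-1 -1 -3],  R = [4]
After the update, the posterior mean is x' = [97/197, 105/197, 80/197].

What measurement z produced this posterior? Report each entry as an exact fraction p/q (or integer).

z = [-2]

x̄ = F·x = [5, 9, 4]
P̄ = F·P·Fᵀ + Q = [21 26 9; 26 53 20; 9 20 10]
S = H·P̄·Hᵀ + R = [394]
K = P̄·Hᵀ·S⁻¹ = [-37/197; -139/394; -59/394]
x' − x̄ = [-888/197, -1668/197, -708/197] = K·y
y = (KᵀK)⁻¹·Kᵀ·(x' − x̄) = [24]
z = y + H·x̄ = [24] + [-26] = [-2]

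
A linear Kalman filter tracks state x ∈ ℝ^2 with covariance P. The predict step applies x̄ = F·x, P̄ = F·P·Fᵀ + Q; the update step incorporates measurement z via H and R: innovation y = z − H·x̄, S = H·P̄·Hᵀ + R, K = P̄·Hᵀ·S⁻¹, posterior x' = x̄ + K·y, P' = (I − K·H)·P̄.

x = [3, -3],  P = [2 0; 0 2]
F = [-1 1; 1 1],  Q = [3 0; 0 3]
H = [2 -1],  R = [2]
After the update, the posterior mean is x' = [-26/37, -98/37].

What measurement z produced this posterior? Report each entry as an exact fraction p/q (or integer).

x̄ = F·x = [-6, 0]
P̄ = F·P·Fᵀ + Q = [7 0; 0 7]
S = H·P̄·Hᵀ + R = [37]
K = P̄·Hᵀ·S⁻¹ = [14/37; -7/37]
x' − x̄ = [196/37, -98/37] = K·y
y = (KᵀK)⁻¹·Kᵀ·(x' − x̄) = [14]
z = y + H·x̄ = [14] + [-12] = [2]

z = [2]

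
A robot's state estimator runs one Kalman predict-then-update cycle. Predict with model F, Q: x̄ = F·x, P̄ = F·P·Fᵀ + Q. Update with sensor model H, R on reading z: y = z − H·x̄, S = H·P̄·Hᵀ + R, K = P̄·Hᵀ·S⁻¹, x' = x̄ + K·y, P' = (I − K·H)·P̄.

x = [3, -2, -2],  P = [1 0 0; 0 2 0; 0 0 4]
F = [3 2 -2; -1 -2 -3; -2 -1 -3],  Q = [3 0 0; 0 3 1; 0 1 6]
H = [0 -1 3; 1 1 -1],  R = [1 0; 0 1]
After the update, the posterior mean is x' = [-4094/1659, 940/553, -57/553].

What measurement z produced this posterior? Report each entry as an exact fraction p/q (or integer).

x̄ = F·x = [9, 7, 2]
P̄ = F·P·Fᵀ + Q = [36 13 14; 13 48 43; 14 43 48]
S = H·P̄·Hᵀ + R = [223 9; 9 45]
K = P̄·Hᵀ·S⁻¹ = [55/553 3772/4977; 387/1106 365/1106; 248/553 61/553]
x' − x̄ = [-19025/1659, -2931/553, -1163/553] = K·y
y = (KᵀK)⁻¹·Kᵀ·(x' − x̄) = [-1, -15]
z = y + H·x̄ = [-1, -15] + [-1, 14] = [-2, -1]

z = [-2, -1]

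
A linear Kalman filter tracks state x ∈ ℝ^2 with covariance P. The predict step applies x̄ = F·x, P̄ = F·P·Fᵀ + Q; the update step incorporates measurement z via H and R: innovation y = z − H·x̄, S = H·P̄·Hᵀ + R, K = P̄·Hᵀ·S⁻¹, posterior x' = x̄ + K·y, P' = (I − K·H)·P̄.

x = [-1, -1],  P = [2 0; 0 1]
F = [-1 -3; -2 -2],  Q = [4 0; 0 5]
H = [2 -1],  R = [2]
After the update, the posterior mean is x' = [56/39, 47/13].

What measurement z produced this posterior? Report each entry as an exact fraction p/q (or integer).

z = [-1]

x̄ = F·x = [4, 4]
P̄ = F·P·Fᵀ + Q = [15 10; 10 17]
S = H·P̄·Hᵀ + R = [39]
K = P̄·Hᵀ·S⁻¹ = [20/39; 1/13]
x' − x̄ = [-100/39, -5/13] = K·y
y = (KᵀK)⁻¹·Kᵀ·(x' − x̄) = [-5]
z = y + H·x̄ = [-5] + [4] = [-1]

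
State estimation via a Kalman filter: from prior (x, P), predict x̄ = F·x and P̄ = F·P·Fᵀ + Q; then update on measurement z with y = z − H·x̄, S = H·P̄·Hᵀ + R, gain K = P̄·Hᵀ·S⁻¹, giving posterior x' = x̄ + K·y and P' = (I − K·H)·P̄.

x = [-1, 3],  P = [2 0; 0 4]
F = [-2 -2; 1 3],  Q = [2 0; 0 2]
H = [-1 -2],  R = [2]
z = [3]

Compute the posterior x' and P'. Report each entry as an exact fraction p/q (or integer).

x̄ = F·x = [-4, 8]
P̄ = F·P·Fᵀ + Q = [26 -28; -28 40]
y = z − H·x̄ = [15]
S = H·P̄·Hᵀ + R = [76]
K = P̄·Hᵀ·S⁻¹ = [15/38; -13/19]
x' = x̄ + K·y = [73/38, -43/19]
P' = (I − K·H)·P̄ = [269/19 -142/19; -142/19 84/19]

x' = [73/38, -43/19]
P' = [269/19 -142/19; -142/19 84/19]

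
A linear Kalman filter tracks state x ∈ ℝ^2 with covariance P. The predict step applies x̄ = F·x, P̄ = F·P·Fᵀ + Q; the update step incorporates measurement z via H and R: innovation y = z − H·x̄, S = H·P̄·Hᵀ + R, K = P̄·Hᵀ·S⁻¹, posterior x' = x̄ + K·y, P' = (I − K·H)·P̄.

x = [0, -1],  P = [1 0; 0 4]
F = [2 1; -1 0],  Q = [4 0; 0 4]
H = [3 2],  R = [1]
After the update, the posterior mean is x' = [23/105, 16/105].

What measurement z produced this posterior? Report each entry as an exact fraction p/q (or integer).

z = [1]

x̄ = F·x = [-1, 0]
P̄ = F·P·Fᵀ + Q = [12 -2; -2 5]
S = H·P̄·Hᵀ + R = [105]
K = P̄·Hᵀ·S⁻¹ = [32/105; 4/105]
x' − x̄ = [128/105, 16/105] = K·y
y = (KᵀK)⁻¹·Kᵀ·(x' − x̄) = [4]
z = y + H·x̄ = [4] + [-3] = [1]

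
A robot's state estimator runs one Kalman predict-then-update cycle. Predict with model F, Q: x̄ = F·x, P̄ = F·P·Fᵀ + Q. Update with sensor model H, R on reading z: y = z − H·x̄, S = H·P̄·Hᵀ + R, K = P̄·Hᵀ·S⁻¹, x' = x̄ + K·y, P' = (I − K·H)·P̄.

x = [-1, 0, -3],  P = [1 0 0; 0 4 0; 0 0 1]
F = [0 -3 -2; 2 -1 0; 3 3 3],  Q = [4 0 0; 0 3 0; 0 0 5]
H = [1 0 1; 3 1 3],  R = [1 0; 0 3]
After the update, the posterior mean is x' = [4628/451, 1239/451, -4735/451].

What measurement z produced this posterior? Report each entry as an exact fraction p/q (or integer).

z = [-1, 3]

x̄ = F·x = [6, -2, -12]
P̄ = F·P·Fᵀ + Q = [44 12 -42; 12 11 -6; -42 -6 59]
S = H·P̄·Hᵀ + R = [20 63; 63 221]
K = P̄·Hᵀ·S⁻¹ = [-692/451 234/451; -501/451 202/451; 922/451 -171/451]
x' − x̄ = [1922/451, 2141/451, 677/451] = K·y
y = (KᵀK)⁻¹·Kᵀ·(x' − x̄) = [5, 23]
z = y + H·x̄ = [5, 23] + [-6, -20] = [-1, 3]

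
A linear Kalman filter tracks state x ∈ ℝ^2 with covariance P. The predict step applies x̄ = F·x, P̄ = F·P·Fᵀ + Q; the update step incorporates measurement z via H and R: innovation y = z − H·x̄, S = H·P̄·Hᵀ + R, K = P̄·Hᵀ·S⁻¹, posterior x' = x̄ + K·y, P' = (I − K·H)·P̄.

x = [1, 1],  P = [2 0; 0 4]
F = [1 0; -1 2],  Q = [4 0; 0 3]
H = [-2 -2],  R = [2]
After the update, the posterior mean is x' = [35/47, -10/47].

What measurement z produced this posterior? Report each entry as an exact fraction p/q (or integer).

z = [-1]

x̄ = F·x = [1, 1]
P̄ = F·P·Fᵀ + Q = [6 -2; -2 21]
S = H·P̄·Hᵀ + R = [94]
K = P̄·Hᵀ·S⁻¹ = [-4/47; -19/47]
x' − x̄ = [-12/47, -57/47] = K·y
y = (KᵀK)⁻¹·Kᵀ·(x' − x̄) = [3]
z = y + H·x̄ = [3] + [-4] = [-1]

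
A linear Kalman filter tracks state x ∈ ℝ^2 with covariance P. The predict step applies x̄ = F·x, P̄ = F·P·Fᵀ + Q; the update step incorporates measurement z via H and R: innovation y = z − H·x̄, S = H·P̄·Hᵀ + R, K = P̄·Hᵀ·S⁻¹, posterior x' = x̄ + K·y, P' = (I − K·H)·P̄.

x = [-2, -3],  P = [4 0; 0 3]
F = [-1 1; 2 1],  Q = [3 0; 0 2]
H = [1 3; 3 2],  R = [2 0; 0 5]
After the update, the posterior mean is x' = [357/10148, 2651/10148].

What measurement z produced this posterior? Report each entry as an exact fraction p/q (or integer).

z = [1, 1]

x̄ = F·x = [-1, -7]
P̄ = F·P·Fᵀ + Q = [10 -5; -5 21]
S = H·P̄·Hᵀ + R = [171 101; 101 119]
K = P̄·Hᵀ·S⁻¹ = [-2615/10148 3925/10148; 4175/10148 -1241/10148]
x' − x̄ = [10505/10148, 73687/10148] = K·y
y = (KᵀK)⁻¹·Kᵀ·(x' − x̄) = [23, 18]
z = y + H·x̄ = [23, 18] + [-22, -17] = [1, 1]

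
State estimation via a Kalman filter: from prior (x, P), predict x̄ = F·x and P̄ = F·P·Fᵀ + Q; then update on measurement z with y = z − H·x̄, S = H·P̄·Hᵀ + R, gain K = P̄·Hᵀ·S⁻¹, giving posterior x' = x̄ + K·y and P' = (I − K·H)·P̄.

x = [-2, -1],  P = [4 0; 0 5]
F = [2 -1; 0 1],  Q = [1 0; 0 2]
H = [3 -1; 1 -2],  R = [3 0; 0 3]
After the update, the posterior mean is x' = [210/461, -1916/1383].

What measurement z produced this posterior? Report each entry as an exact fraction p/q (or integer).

z = [3, 3]

x̄ = F·x = [-3, -1]
P̄ = F·P·Fᵀ + Q = [22 -5; -5 7]
S = H·P̄·Hᵀ + R = [238 115; 115 73]
K = P̄·Hᵀ·S⁻¹ = [167/461 -61/461; 193/1383 -664/1383]
x' − x̄ = [1593/461, -533/1383] = K·y
y = (KᵀK)⁻¹·Kᵀ·(x' − x̄) = [11, 4]
z = y + H·x̄ = [11, 4] + [-8, -1] = [3, 3]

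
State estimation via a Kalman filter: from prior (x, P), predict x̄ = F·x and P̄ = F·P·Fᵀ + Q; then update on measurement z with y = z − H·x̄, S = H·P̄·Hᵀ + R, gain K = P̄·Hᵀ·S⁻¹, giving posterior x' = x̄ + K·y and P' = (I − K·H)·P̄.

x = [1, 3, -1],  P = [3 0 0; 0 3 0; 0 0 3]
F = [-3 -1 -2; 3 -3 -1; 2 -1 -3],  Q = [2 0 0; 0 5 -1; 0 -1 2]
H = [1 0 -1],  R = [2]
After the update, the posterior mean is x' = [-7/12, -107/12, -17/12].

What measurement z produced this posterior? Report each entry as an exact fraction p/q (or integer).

z = [1]

x̄ = F·x = [-4, -5, 2]
P̄ = F·P·Fᵀ + Q = [44 -12 3; -12 62 35; 3 35 44]
S = H·P̄·Hᵀ + R = [84]
K = P̄·Hᵀ·S⁻¹ = [41/84; -47/84; -41/84]
x' − x̄ = [41/12, -47/12, -41/12] = K·y
y = (KᵀK)⁻¹·Kᵀ·(x' − x̄) = [7]
z = y + H·x̄ = [7] + [-6] = [1]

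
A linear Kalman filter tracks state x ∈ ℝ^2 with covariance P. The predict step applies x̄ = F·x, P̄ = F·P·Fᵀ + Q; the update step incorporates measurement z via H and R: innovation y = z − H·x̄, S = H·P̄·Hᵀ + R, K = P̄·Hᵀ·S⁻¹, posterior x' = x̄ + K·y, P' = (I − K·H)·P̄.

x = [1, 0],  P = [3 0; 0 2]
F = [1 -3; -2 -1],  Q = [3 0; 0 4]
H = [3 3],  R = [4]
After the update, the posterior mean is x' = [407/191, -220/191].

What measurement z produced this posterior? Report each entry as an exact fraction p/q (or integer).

z = [3]

x̄ = F·x = [1, -2]
P̄ = F·P·Fᵀ + Q = [24 0; 0 18]
S = H·P̄·Hᵀ + R = [382]
K = P̄·Hᵀ·S⁻¹ = [36/191; 27/191]
x' − x̄ = [216/191, 162/191] = K·y
y = (KᵀK)⁻¹·Kᵀ·(x' − x̄) = [6]
z = y + H·x̄ = [6] + [-3] = [3]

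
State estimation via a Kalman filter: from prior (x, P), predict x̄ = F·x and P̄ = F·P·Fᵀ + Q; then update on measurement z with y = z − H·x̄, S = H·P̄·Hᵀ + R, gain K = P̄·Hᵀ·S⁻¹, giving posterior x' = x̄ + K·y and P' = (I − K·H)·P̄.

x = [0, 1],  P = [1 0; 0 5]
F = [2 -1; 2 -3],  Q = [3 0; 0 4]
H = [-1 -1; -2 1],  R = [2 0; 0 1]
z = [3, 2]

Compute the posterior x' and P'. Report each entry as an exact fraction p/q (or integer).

x̄ = F·x = [-1, -3]
P̄ = F·P·Fᵀ + Q = [12 19; 19 53]
y = z − H·x̄ = [-1, 3]
S = H·P̄·Hᵀ + R = [105 -10; -10 26]
K = P̄·Hᵀ·S⁻¹ = [-428/1315 -167/526; -861/1315 171/526]
x' = x̄ + K·y = [-4279/2630, -3603/2630]
P' = (I − K·H)·P̄ = [849/2630 863/2630; 863/2630 2581/2630]

x' = [-4279/2630, -3603/2630]
P' = [849/2630 863/2630; 863/2630 2581/2630]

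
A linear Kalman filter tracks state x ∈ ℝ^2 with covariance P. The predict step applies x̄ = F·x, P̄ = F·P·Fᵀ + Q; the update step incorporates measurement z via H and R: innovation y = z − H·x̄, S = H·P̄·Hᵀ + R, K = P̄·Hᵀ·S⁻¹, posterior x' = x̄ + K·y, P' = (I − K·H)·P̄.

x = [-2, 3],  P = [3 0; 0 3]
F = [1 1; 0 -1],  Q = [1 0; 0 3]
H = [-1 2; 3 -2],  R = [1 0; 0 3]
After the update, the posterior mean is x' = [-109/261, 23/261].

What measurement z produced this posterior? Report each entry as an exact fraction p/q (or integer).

z = [1, -1]

x̄ = F·x = [1, -3]
P̄ = F·P·Fᵀ + Q = [7 -3; -3 6]
S = H·P̄·Hᵀ + R = [44 -69; -69 126]
K = P̄·Hᵀ·S⁻¹ = [25/87 97/261; 49/87 37/261]
x' − x̄ = [-370/261, 806/261] = K·y
y = (KᵀK)⁻¹·Kᵀ·(x' − x̄) = [8, -10]
z = y + H·x̄ = [8, -10] + [-7, 9] = [1, -1]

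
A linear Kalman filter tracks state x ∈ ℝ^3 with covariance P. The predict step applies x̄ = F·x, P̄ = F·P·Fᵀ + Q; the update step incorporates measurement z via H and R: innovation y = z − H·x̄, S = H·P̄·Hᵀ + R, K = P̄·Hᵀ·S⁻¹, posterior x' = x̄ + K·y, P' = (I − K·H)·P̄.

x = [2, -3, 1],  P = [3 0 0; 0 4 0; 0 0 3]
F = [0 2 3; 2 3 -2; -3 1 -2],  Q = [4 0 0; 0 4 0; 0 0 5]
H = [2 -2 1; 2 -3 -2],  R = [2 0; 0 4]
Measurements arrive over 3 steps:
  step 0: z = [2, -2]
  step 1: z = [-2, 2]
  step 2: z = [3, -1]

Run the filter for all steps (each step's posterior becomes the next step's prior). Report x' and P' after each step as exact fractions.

step 0: x̄ = F·x = [-3, -7, -11]
step 0: P̄ = F·P·Fᵀ + Q = [47 6 -10; 6 64 6; -10 6 48]
step 0: y = z − H·x̄ = [5, -39]
step 0: S = H·P̄·Hᵀ + R = [382 442; 442 1040]
step 0: K = P̄·Hᵀ·S⁻¹ = [624/3883 1212/50479; -568/3883 -6181/50479; 1459/3883 -14565/50479]
step 0: x' = x̄ + K·y = [-12165/3883, -11478/3883, 8277/3883]
step 0: P' = (I − K·H)·P̄ = [1672097/50479 1427898/50479 -472174/50479; 1427898/50479 1231664/50479 -407236/50479; -472174/50479 -407236/50479 167810/50479]
step 1: x̄ = F·x = [1875/3883, -75318/3883, 8463/3883]
step 1: P̄ = F·P·Fᵀ + Q = [1752030/50479 7225492/50479 -2454118/50479; 7225492/50479 44445520/50479 -13348096/50479; -2454118/50479 -13348096/50479 4599640/50479]
step 1: y = z − H·x̄ = [-170615/3883, -205012/3883]
step 1: S = H·P̄·Hᵀ + R = [175262774/50479 183787180/50479; 183787180/50479 198368164/50479]
step 1: K = P̄·Hᵀ·S⁻¹ = [-546152509/2448610223 342277820/2448610223; -1166692144/2448610223 -57029358/2448610223; 1157938912/2448610223 -752667561/2448610223]
step 1: x' = x̄ + K·y = [7108394040/2448610223, 6778897274/2448610223, -5803058753/2448610223]
step 1: P' = (I − K·H)·P̄ = [29934437528/2448610223 25774589132/2448610223 -9412001810/2448610223; 25774589132/2448610223 22791774400/2448610223 -8299013752/2448610223; -9412001810/2448610223 -8299013752/2448610223 4541853940/2448610223]
step 2: x̄ = F·x = [-3851381711/2448610223, 46159597408/2448610223, -2940167340/2448610223]
step 2: P̄ = F·P·Fᵀ + Q = [42250058928/2448610223 114630799668/2448610223 -43308079590/2448610223; 114630799668/2448610223 837004825452/2448610223 -225917903736/2448610223; -43308079590/2448610223 -225917903736/2448610223 88216677523/2448610223]
step 2: y = z − H·x̄ = [110307956247/2448610223, 137852610743/2448610223]
step 2: S = H·P̄·Hᵀ + R = [3423526334729/2448610223 3728986092142/2448610223; 3728986092142/2448610223 4324585011636/2448610223]
step 2: K = P̄·Hᵀ·S⁻¹ = [-8629540518921/45944092605470 11210969081979/91888185210940; -20481089837817/45944092605470 -3561118639497/91888185210940; 21159847714769/45944092605470 -27679682396881/91888185210940]
step 2: x' = x̄ + K·y = [-290878910969179/91888185210940, -313582856904163/91888185210940, 237814896924761/91888185210940]
step 2: P' = (I − K·H)·P̄ = [262736917252731/22972046302735 226067087924607/22972046302735 -81969199175169/22972046302735; 226067087924607/22972046302735 200132260837539/22972046302735 -72350744011953/22972046302735; -81969199175169/22972046302735 -72350744011953/22972046302735 40396758041201/22972046302735]

step 0: x' = [-12165/3883, -11478/3883, 8277/3883], P' = [1672097/50479 1427898/50479 -472174/50479; 1427898/50479 1231664/50479 -407236/50479; -472174/50479 -407236/50479 167810/50479]
step 1: x' = [7108394040/2448610223, 6778897274/2448610223, -5803058753/2448610223], P' = [29934437528/2448610223 25774589132/2448610223 -9412001810/2448610223; 25774589132/2448610223 22791774400/2448610223 -8299013752/2448610223; -9412001810/2448610223 -8299013752/2448610223 4541853940/2448610223]
step 2: x' = [-290878910969179/91888185210940, -313582856904163/91888185210940, 237814896924761/91888185210940], P' = [262736917252731/22972046302735 226067087924607/22972046302735 -81969199175169/22972046302735; 226067087924607/22972046302735 200132260837539/22972046302735 -72350744011953/22972046302735; -81969199175169/22972046302735 -72350744011953/22972046302735 40396758041201/22972046302735]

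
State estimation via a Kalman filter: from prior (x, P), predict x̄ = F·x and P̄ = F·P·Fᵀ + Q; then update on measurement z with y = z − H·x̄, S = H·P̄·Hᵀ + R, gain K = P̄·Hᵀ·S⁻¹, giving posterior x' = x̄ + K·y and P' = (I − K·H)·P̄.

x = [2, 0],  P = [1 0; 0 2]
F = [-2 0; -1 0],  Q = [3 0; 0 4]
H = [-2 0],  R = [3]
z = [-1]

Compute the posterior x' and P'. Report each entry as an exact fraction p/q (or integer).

x̄ = F·x = [-4, -2]
P̄ = F·P·Fᵀ + Q = [7 2; 2 5]
y = z − H·x̄ = [-9]
S = H·P̄·Hᵀ + R = [31]
K = P̄·Hᵀ·S⁻¹ = [-14/31; -4/31]
x' = x̄ + K·y = [2/31, -26/31]
P' = (I − K·H)·P̄ = [21/31 6/31; 6/31 139/31]

x' = [2/31, -26/31]
P' = [21/31 6/31; 6/31 139/31]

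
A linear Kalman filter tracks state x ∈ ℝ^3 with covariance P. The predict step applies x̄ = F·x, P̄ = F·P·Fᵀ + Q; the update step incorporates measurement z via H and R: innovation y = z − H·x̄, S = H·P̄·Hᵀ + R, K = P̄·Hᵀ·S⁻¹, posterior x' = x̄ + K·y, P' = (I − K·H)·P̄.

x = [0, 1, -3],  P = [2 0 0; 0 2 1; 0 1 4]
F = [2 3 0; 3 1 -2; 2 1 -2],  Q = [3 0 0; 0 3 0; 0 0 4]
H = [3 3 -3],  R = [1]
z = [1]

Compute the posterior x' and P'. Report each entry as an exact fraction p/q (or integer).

x̄ = F·x = [3, 7, 7]
P̄ = F·P·Fᵀ + Q = [29 12 8; 12 35 26; 8 26 26]
y = z − H·x̄ = [-8]
S = H·P̄·Hᵀ + R = [415]
K = P̄·Hᵀ·S⁻¹ = [99/415; 63/415; 24/415]
x' = x̄ + K·y = [453/415, 2401/415, 2713/415]
P' = (I − K·H)·P̄ = [2234/415 -1257/415 944/415; -1257/415 10556/415 9278/415; 944/415 9278/415 10214/415]

x' = [453/415, 2401/415, 2713/415]
P' = [2234/415 -1257/415 944/415; -1257/415 10556/415 9278/415; 944/415 9278/415 10214/415]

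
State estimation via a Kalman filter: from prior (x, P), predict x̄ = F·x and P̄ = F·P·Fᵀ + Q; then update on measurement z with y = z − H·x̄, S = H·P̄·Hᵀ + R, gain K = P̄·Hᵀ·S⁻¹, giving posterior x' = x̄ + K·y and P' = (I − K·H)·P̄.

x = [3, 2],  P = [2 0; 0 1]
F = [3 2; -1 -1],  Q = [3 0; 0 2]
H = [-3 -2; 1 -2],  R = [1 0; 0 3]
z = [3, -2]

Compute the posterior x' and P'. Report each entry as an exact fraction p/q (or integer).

x' = [-674/633, 89/633]
P' = [1051/4431 -1000/4431; -1000/4431 1723/4431]

x̄ = F·x = [13, -5]
P̄ = F·P·Fᵀ + Q = [25 -8; -8 5]
y = z − H·x̄ = [32, -25]
S = H·P̄·Hᵀ + R = [150 -87; -87 80]
K = P̄·Hᵀ·S⁻¹ = [-1153/4431 339/1477; -446/4431 -494/1477]
x' = x̄ + K·y = [-674/633, 89/633]
P' = (I − K·H)·P̄ = [1051/4431 -1000/4431; -1000/4431 1723/4431]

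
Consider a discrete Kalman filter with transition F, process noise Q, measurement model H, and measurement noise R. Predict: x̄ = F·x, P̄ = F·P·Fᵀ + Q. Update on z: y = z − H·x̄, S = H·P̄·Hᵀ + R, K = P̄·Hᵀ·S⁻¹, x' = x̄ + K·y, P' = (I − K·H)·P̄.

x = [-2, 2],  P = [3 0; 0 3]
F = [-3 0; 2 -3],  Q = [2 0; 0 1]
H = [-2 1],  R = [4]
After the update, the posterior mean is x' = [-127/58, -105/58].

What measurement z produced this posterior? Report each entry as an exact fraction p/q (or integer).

z = [3]

x̄ = F·x = [6, -10]
P̄ = F·P·Fᵀ + Q = [29 -18; -18 40]
S = H·P̄·Hᵀ + R = [232]
K = P̄·Hᵀ·S⁻¹ = [-19/58; 19/58]
x' − x̄ = [-475/58, 475/58] = K·y
y = (KᵀK)⁻¹·Kᵀ·(x' − x̄) = [25]
z = y + H·x̄ = [25] + [-22] = [3]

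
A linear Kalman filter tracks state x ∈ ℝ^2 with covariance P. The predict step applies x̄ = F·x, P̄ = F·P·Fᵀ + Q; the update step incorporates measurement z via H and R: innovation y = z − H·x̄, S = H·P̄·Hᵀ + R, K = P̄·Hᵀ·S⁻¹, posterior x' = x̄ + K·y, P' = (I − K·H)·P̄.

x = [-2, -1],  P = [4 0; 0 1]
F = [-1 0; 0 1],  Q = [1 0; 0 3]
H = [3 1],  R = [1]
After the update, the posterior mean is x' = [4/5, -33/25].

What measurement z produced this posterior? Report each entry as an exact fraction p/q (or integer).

z = [1]

x̄ = F·x = [2, -1]
P̄ = F·P·Fᵀ + Q = [5 0; 0 4]
S = H·P̄·Hᵀ + R = [50]
K = P̄·Hᵀ·S⁻¹ = [3/10; 2/25]
x' − x̄ = [-6/5, -8/25] = K·y
y = (KᵀK)⁻¹·Kᵀ·(x' − x̄) = [-4]
z = y + H·x̄ = [-4] + [5] = [1]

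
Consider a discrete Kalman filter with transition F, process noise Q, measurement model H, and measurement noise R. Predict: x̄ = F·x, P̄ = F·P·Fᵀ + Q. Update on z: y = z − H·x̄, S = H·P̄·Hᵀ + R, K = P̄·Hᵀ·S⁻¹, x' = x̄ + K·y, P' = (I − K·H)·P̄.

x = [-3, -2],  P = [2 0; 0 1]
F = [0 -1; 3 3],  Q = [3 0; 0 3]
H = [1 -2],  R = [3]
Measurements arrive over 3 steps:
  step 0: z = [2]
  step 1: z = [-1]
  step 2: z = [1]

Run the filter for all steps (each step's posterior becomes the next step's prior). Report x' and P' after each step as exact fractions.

step 0: x̄ = F·x = [2, -15]
step 0: P̄ = F·P·Fᵀ + Q = [4 -3; -3 30]
step 0: y = z − H·x̄ = [-30]
step 0: S = H·P̄·Hᵀ + R = [139]
step 0: K = P̄·Hᵀ·S⁻¹ = [10/139; -63/139]
step 0: x' = x̄ + K·y = [-22/139, -195/139]
step 0: P' = (I − K·H)·P̄ = [456/139 213/139; 213/139 201/139]
step 1: x̄ = F·x = [195/139, -651/139]
step 1: P̄ = F·P·Fᵀ + Q = [618/139 -1242/139; -1242/139 10164/139]
step 1: y = z − H·x̄ = [-1636/139]
step 1: S = H·P̄·Hᵀ + R = [46659/139]
step 1: K = P̄·Hᵀ·S⁻¹ = [1034/15553; -7190/15553]
step 1: x' = x̄ + K·y = [9649/15553, 11783/15553]
step 1: P' = (I − K·H)·P̄ = [46074/15553 21486/15553; 21486/15553 21528/15553]
step 2: x̄ = F·x = [-11783/15553, 64296/15553]
step 2: P̄ = F·P·Fᵀ + Q = [68187/15553 -129042/15553; -129042/15553 1041825/15553]
step 2: y = z − H·x̄ = [155928/15553]
step 2: S = H·P̄·Hᵀ + R = [4798314/15553]
step 2: K = P̄·Hᵀ·S⁻¹ = [108757/1599438; -368782/799719]
step 2: x' = x̄ + K·y = [-20231/266573, -130408/266573]
step 2: P' = (I − K·H)·P̄ = [1576901/533146 367036/266573; 367036/266573 367909/266573]

step 0: x' = [-22/139, -195/139], P' = [456/139 213/139; 213/139 201/139]
step 1: x' = [9649/15553, 11783/15553], P' = [46074/15553 21486/15553; 21486/15553 21528/15553]
step 2: x' = [-20231/266573, -130408/266573], P' = [1576901/533146 367036/266573; 367036/266573 367909/266573]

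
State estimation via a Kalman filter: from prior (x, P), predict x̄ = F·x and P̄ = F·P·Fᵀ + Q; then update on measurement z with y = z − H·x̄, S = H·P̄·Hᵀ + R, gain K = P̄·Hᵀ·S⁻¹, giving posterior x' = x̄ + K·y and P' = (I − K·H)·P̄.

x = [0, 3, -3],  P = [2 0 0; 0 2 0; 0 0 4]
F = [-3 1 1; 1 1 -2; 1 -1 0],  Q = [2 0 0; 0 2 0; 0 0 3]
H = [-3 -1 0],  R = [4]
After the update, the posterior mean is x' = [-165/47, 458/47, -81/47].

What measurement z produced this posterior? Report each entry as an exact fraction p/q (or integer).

x̄ = F·x = [0, 9, -3]
P̄ = F·P·Fᵀ + Q = [26 -12 -8; -12 22 0; -8 0 7]
S = H·P̄·Hᵀ + R = [188]
K = P̄·Hᵀ·S⁻¹ = [-33/94; 7/94; 6/47]
x' − x̄ = [-165/47, 35/47, 60/47] = K·y
y = (KᵀK)⁻¹·Kᵀ·(x' − x̄) = [10]
z = y + H·x̄ = [10] + [-9] = [1]

z = [1]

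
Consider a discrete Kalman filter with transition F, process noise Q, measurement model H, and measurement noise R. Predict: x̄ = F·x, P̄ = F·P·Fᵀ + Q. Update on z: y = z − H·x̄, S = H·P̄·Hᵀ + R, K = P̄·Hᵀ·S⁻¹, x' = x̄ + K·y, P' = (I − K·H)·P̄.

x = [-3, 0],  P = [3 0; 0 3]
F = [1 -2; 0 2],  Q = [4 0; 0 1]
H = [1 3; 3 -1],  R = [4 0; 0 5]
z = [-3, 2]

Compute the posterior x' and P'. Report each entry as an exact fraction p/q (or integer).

x̄ = F·x = [-3, 0]
P̄ = F·P·Fᵀ + Q = [19 -12; -12 13]
y = z − H·x̄ = [0, 11]
S = H·P̄·Hᵀ + R = [68 -78; -78 261]
K = P̄·Hᵀ·S⁻¹ = [35/432 187/648; 1075/3888 -613/5832]
x' = x̄ + K·y = [113/648, -6743/5832]
P' = (I − K·H)·P̄ = [67/144 -61/1296; -61/1296 4483/11664]

x' = [113/648, -6743/5832]
P' = [67/144 -61/1296; -61/1296 4483/11664]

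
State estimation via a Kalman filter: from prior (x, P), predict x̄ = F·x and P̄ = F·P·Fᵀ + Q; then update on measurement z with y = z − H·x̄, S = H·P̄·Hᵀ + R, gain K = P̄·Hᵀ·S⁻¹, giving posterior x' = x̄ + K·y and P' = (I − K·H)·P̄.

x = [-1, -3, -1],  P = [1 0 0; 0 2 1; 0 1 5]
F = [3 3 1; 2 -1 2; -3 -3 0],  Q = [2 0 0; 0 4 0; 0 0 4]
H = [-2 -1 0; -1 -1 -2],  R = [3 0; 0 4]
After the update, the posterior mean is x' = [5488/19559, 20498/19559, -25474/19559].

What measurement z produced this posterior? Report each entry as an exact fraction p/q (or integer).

z = [-2, 2]

x̄ = F·x = [-13, -1, 12]
P̄ = F·P·Fᵀ + Q = [40 15 -30; 15 26 -6; -30 -6 31]
S = H·P̄·Hᵀ + R = [249 19; 19 80]
K = P̄·Hᵀ·S⁻¹ = [-7695/19559 3050/19559; -3929/19559 -6157/19559; 5774/19559 -7728/19559]
x' − x̄ = [259755/19559, 40057/19559, -260182/19559] = K·y
y = (KᵀK)⁻¹·Kᵀ·(x' − x̄) = [-29, 12]
z = y + H·x̄ = [-29, 12] + [27, -10] = [-2, 2]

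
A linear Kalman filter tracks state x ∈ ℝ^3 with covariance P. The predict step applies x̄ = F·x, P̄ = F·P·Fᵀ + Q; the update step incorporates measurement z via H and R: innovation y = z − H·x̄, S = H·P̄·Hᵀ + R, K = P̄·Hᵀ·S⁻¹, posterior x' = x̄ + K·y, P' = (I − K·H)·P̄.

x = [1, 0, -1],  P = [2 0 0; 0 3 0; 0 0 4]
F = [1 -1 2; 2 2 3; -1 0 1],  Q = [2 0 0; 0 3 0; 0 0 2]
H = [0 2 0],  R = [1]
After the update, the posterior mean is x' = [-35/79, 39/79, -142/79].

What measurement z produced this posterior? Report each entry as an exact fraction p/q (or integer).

z = [1]

x̄ = F·x = [-1, -1, -2]
P̄ = F·P·Fᵀ + Q = [23 22 6; 22 59 8; 6 8 8]
S = H·P̄·Hᵀ + R = [237]
K = P̄·Hᵀ·S⁻¹ = [44/237; 118/237; 16/237]
x' − x̄ = [44/79, 118/79, 16/79] = K·y
y = (KᵀK)⁻¹·Kᵀ·(x' − x̄) = [3]
z = y + H·x̄ = [3] + [-2] = [1]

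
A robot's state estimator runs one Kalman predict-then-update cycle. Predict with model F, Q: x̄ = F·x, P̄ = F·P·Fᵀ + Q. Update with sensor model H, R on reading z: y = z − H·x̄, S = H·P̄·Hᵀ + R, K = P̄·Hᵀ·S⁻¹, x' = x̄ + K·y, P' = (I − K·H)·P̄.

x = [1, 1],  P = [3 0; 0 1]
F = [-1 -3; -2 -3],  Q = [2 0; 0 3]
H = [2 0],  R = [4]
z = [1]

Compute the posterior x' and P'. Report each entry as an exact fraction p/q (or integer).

x̄ = F·x = [-4, -5]
P̄ = F·P·Fᵀ + Q = [14 15; 15 24]
y = z − H·x̄ = [9]
S = H·P̄·Hᵀ + R = [60]
K = P̄·Hᵀ·S⁻¹ = [7/15; 1/2]
x' = x̄ + K·y = [1/5, -1/2]
P' = (I − K·H)·P̄ = [14/15 1; 1 9]

x' = [1/5, -1/2]
P' = [14/15 1; 1 9]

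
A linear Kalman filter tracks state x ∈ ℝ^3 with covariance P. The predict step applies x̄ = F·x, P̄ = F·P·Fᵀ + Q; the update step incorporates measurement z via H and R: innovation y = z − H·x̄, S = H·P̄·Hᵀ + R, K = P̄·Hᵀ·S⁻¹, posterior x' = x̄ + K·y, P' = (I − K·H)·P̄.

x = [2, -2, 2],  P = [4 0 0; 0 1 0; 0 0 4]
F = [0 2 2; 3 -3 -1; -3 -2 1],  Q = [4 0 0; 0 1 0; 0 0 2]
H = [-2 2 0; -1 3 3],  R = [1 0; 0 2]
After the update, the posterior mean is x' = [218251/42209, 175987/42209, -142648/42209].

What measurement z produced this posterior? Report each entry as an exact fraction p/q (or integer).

z = [-2, -3]

x̄ = F·x = [0, 10, 0]
P̄ = F·P·Fᵀ + Q = [24 -14 4; -14 50 -34; 4 -34 46]
S = H·P̄·Hᵀ + R = [409 232; 232 338]
K = P̄·Hᵀ·S⁻¹ = [-6580/42209 -2227/42209; 14440/42209 -2169/42209; -16556/42209 15360/42209]
x' − x̄ = [218251/42209, -246103/42209, -142648/42209] = K·y
y = (KᵀK)⁻¹·Kᵀ·(x' − x̄) = [-22, -33]
z = y + H·x̄ = [-22, -33] + [20, 30] = [-2, -3]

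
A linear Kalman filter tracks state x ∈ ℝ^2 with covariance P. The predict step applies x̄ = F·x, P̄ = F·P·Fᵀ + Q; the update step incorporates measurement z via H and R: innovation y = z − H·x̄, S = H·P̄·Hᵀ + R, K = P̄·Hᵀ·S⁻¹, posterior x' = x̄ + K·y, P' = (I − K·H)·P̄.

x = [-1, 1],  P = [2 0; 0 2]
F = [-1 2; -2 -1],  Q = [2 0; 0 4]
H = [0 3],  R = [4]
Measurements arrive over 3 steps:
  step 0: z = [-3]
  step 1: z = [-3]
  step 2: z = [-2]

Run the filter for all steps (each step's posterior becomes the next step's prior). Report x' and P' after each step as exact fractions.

step 0: x̄ = F·x = [3, 1]
step 0: P̄ = F·P·Fᵀ + Q = [12 0; 0 14]
step 0: y = z − H·x̄ = [-6]
step 0: S = H·P̄·Hᵀ + R = [130]
step 0: K = P̄·Hᵀ·S⁻¹ = [0; 21/65]
step 0: x' = x̄ + K·y = [3, -61/65]
step 0: P' = (I − K·H)·P̄ = [12 0; 0 28/65]
step 1: x̄ = F·x = [-317/65, -329/65]
step 1: P̄ = F·P·Fᵀ + Q = [1022/65 1504/65; 1504/65 3408/65]
step 1: y = z − H·x̄ = [792/65]
step 1: S = H·P̄·Hᵀ + R = [30932/65]
step 1: K = P̄·Hᵀ·S⁻¹ = [1128/7733; 2556/7733]
step 1: x' = x̄ + K·y = [-2179/703, -727/703]
step 1: P' = (I − K·H)·P̄ = [43286/7733 1504/7733; 1504/7733 3408/7733]
step 2: x̄ = F·x = [725/703, 5085/703]
step 2: P̄ = F·P·Fᵀ + Q = [66368/7733 75244/7733; 75244/7733 213500/7733]
step 2: y = z − H·x̄ = [-16661/703]
step 2: S = H·P̄·Hᵀ + R = [1952432/7733]
step 2: K = P̄·Hᵀ·S⁻¹ = [56433/488108; 160125/488108]
step 2: x' = x̄ + K·y = [-834071/488108, -264315/488108]
step 2: P' = (I − K·H)·P̄ = [635459/122027 18811/122027; 18811/122027 53375/122027]

step 0: x' = [3, -61/65], P' = [12 0; 0 28/65]
step 1: x' = [-2179/703, -727/703], P' = [43286/7733 1504/7733; 1504/7733 3408/7733]
step 2: x' = [-834071/488108, -264315/488108], P' = [635459/122027 18811/122027; 18811/122027 53375/122027]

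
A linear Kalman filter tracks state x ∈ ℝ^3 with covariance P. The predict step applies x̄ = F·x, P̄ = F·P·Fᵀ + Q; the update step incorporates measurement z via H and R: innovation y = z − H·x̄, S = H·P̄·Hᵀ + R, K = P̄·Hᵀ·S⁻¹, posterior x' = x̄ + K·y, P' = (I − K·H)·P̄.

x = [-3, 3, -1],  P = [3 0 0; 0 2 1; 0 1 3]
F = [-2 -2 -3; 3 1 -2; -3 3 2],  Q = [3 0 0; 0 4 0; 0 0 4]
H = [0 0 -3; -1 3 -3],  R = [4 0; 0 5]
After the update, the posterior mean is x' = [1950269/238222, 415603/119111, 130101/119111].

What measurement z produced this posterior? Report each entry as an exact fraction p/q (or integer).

z = [-3, -1]

x̄ = F·x = [3, -4, 16]
P̄ = F·P·Fᵀ + Q = [62 -3 -25; -3 41 -37; -25 -37 73]
S = H·P̄·Hᵀ + R = [661 915; 915 1627]
K = P̄·Hᵀ·S⁻¹ = [118365/238222 -65981/238222; -18129/119111 27546/119111; -38619/119111 -610/119111]
x' − x̄ = [1235603/238222, 892047/119111, -1775675/119111] = K·y
y = (KᵀK)⁻¹·Kᵀ·(x' − x̄) = [45, 62]
z = y + H·x̄ = [45, 62] + [-48, -63] = [-3, -1]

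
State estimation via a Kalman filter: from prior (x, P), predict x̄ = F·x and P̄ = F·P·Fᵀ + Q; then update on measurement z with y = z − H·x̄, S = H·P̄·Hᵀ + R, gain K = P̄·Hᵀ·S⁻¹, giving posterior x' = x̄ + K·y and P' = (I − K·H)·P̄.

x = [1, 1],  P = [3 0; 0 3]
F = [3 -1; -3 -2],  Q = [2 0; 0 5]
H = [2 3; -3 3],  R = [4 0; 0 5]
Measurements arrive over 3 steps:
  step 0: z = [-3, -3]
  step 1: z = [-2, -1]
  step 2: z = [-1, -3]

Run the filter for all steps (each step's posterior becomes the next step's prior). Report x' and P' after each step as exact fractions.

step 0: x' = [-152/223203, -76025/74401], P' = [78967/223203 1794/74401; 1794/74401 18344/74401]
step 1: x' = [-36553913/792233743, -339510644/792233743], P' = [263194265/792233743 14801330/792233743; 14801330/792233743 190599680/792233743]
step 2: x' = [3456033566160/8055978628321, -4443838573231/8055978628321], P' = [2673030174305/8055978628321 151355756210/8055978628321; 151355756210/8055978628321 1937350256360/8055978628321]

step 0: x̄ = F·x = [2, -5]
step 0: P̄ = F·P·Fᵀ + Q = [32 -21; -21 44]
step 0: y = z − H·x̄ = [8, 18]
step 0: S = H·P̄·Hᵀ + R = [276 267; 267 1067]
step 0: K = P̄·Hᵀ·S⁻¹ = [43520/223203 -14717/74401; 14655/74401 9930/74401]
step 0: x' = x̄ + K·y = [-152/223203, -76025/74401]
step 0: P' = (I − K·H)·P̄ = [78967/223203 1794/74401; 1794/74401 18344/74401]
step 1: x̄ = F·x = [75873/74401, 152202/74401]
step 1: P̄ = F·P·Fᵀ + Q = [393283/74401 -205595/74401; -205595/74401 703810/74401]
step 1: y = z − H·x̄ = [-757154/74401, -303388/74401]
step 1: S = H·P̄·Hᵀ + R = [5737886/74401 4591377/74401; 4591377/74401 13946552/74401]
step 1: K = P̄·Hᵀ·S⁻¹ = [142698130/792233743 -21290823/113176249; 150350425/792233743 15068430/113176249]
step 1: x' = x̄ + K·y = [-36553913/792233743, -339510644/792233743]
step 1: P' = (I − K·H)·P̄ = [263194265/792233743 14801330/792233743; 14801330/792233743 190599680/792233743]
step 2: x̄ = F·x = [229848905/792233743, 788683027/792233743]
step 2: P̄ = F·P·Fᵀ + Q = [4055007571/792233743 -2031953015/792233743; -2031953015/792233743 7269931780/792233743]
step 2: y = z − H·x̄ = [-3617980634/792233743, -579029085/113176249]
step 2: S = H·P̄·Hᵀ + R = [60434915096/792233743 6742171377/113176249; 6742171377/113176249 20351539592/113176249]
step 2: K = P̄·Hᵀ·S⁻¹ = [1450031904310/8055978628321 -1513004650857/8055978628321; 1528690570375/8055978628321 1071596700090/8055978628321]
step 2: x' = x̄ + K·y = [3456033566160/8055978628321, -4443838573231/8055978628321]
step 2: P' = (I − K·H)·P̄ = [2673030174305/8055978628321 151355756210/8055978628321; 151355756210/8055978628321 1937350256360/8055978628321]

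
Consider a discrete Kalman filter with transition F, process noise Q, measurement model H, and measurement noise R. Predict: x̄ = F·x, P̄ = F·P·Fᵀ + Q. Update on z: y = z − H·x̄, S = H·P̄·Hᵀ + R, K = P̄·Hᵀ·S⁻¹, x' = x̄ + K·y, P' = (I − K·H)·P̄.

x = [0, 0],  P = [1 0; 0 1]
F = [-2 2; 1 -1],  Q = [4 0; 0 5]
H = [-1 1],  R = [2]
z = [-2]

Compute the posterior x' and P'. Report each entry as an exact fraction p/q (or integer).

x' = [32/29, -22/29]
P' = [92/29 60/29; 60/29 82/29]

x̄ = F·x = [0, 0]
P̄ = F·P·Fᵀ + Q = [12 -4; -4 7]
y = z − H·x̄ = [-2]
S = H·P̄·Hᵀ + R = [29]
K = P̄·Hᵀ·S⁻¹ = [-16/29; 11/29]
x' = x̄ + K·y = [32/29, -22/29]
P' = (I − K·H)·P̄ = [92/29 60/29; 60/29 82/29]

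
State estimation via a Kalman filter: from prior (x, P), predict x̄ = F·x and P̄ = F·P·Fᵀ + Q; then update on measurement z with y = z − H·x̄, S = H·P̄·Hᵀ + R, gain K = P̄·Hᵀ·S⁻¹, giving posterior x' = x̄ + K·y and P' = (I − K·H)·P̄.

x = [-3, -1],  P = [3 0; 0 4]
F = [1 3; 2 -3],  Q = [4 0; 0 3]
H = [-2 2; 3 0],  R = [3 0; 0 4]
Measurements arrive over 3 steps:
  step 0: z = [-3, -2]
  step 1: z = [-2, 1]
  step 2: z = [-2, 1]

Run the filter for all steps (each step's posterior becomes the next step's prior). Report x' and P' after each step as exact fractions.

step 0: x' = [-41406/50185, -121917/50185], P' = [21204/50185 20328/50185; 20328/50185 56211/50185]
step 1: x' = [81278827/244942081, -101915241/244942081], P' = [93291252/244942081 78263436/244942081; 78263436/244942081 229281843/244942081]
step 2: x' = [479752862223/1033110445609, -346450432330/1033110445609], P' = [392980091412/1033110445609 330000004764/1033110445609; 330000004764/1033110445609 966623193819/1033110445609]

step 0: x̄ = F·x = [-6, -3]
step 0: P̄ = F·P·Fᵀ + Q = [43 -30; -30 51]
step 0: y = z − H·x̄ = [-9, 16]
step 0: S = H·P̄·Hᵀ + R = [619 -438; -438 391]
step 0: K = P̄·Hᵀ·S⁻¹ = [-584/50185 15903/50185; 23922/50185 15246/50185]
step 0: x' = x̄ + K·y = [-41406/50185, -121917/50185]
step 0: P' = (I − K·H)·P̄ = [21204/50185 20328/50185; 20328/50185 56211/50185]
step 1: x̄ = F·x = [-407157/50185, 282939/50185]
step 1: P̄ = F·P·Fᵀ + Q = [849811/50185 -402507/50185; -402507/50185 497334/50185]
step 1: y = z − H·x̄ = [-1480562/50185, 1271656/50185]
step 1: S = H·P̄·Hᵀ + R = [8759191/50185 -7513908/50185; -7513908/50185 7849039/50185]
step 1: K = P̄·Hᵀ·S⁻¹ = [-10018544/244942081 69968439/244942081; 100678938/244942081 58697577/244942081]
step 1: x' = x̄ + K·y = [81278827/244942081, -101915241/244942081]
step 1: P' = (I − K·H)·P̄ = [93291252/244942081 78263436/244942081; 78263436/244942081 229281843/244942081]
step 2: x̄ = F·x = [-224466896/244942081, 468303377/244942081]
step 2: P̄ = F·P·Fᵀ + Q = [3606176779/244942081 -1642163775/244942081; -1642163775/244942081 2232366606/244942081]
step 2: y = z − H·x̄ = [-1875424708/244942081, 918342769/244942081]
step 2: S = H·P̄·Hᵀ + R = [37226309983/244942081 -31490043324/244942081; -31490043324/244942081 33435359335/244942081]
step 2: K = P̄·Hᵀ·S⁻¹ = [-41986724432/1033110445609 294735068559/1033110445609; 424415459370/1033110445609 247500003573/1033110445609]
step 2: x' = x̄ + K·y = [479752862223/1033110445609, -346450432330/1033110445609]
step 2: P' = (I − K·H)·P̄ = [392980091412/1033110445609 330000004764/1033110445609; 330000004764/1033110445609 966623193819/1033110445609]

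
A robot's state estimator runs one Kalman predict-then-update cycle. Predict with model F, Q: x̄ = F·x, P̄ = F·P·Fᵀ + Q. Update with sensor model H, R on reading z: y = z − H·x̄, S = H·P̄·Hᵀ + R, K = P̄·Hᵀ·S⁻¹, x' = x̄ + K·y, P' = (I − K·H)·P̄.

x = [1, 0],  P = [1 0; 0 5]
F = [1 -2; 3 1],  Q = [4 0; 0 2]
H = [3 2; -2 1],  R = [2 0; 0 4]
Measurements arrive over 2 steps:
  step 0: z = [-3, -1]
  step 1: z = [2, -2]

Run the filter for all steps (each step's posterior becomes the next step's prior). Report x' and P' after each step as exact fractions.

step 0: x' = [-449/2035, -2157/2035], P' = [6518/18315 -7076/18315; -7076/18315 15572/18315]
step 1: x' = [10322748/9873125, -1272988/1974625], P' = [3065238/9873125 -595928/1974625; -595928/1974625 271868/394925]

step 0: x̄ = F·x = [1, 3]
step 0: P̄ = F·P·Fᵀ + Q = [25 -7; -7 16]
step 0: y = z − H·x̄ = [-12, -2]
step 0: S = H·P̄·Hᵀ + R = [207 -111; -111 148]
step 0: K = P̄·Hᵀ·S⁻¹ = [73/495 -1676/6105; 134/495 2477/6105]
step 0: x' = x̄ + K·y = [-449/2035, -2157/2035]
step 0: P' = (I − K·H)·P̄ = [6518/18315 -7076/18315; -7076/18315 15572/18315]
step 1: x̄ = F·x = [773/407, -3504/2035]
step 1: P̄ = F·P·Fᵀ + Q = [3786/407 1586/1221; 1586/1221 68408/18315]
step 1: y = z − H·x̄ = [-47/185, 7164/2035]
step 1: S = H·P̄·Hᵀ + R = [193552/1665 -82654/1665; -82654/1665 727988/18315]
step 1: K = P̄·Hᵀ·S⁻¹ = [1618217/9873125 -2277529/9873125; 465448/1974625 637799/1974625]
step 1: x' = x̄ + K·y = [10322748/9873125, -1272988/1974625]
step 1: P' = (I − K·H)·P̄ = [3065238/9873125 -595928/1974625; -595928/1974625 271868/394925]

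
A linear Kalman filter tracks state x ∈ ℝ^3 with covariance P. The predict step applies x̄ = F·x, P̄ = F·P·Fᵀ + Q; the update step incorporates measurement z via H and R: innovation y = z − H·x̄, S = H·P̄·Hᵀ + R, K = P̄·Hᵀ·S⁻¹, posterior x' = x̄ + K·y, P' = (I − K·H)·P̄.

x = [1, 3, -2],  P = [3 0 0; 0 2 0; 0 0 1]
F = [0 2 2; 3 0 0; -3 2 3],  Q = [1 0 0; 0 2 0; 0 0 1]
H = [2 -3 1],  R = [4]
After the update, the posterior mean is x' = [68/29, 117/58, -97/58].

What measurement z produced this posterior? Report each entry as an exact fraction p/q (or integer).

x̄ = F·x = [2, 3, -3]
P̄ = F·P·Fᵀ + Q = [13 0 14; 0 29 -27; 14 -27 45]
S = H·P̄·Hᵀ + R = [580]
K = P̄·Hᵀ·S⁻¹ = [2/29; -57/290; 77/290]
x' − x̄ = [10/29, -57/58, 77/58] = K·y
y = (KᵀK)⁻¹·Kᵀ·(x' − x̄) = [5]
z = y + H·x̄ = [5] + [-8] = [-3]

z = [-3]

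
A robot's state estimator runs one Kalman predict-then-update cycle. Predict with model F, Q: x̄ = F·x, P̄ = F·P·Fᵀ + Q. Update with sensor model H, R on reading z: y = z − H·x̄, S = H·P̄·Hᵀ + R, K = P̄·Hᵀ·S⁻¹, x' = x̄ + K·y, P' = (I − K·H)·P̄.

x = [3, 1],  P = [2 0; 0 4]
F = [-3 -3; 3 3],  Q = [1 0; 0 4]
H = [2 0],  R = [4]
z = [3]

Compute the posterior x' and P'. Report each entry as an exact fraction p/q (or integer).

x̄ = F·x = [-12, 12]
P̄ = F·P·Fᵀ + Q = [55 -54; -54 58]
y = z − H·x̄ = [27]
S = H·P̄·Hᵀ + R = [224]
K = P̄·Hᵀ·S⁻¹ = [55/112; -27/56]
x' = x̄ + K·y = [141/112, -57/56]
P' = (I − K·H)·P̄ = [55/56 -27/28; -27/28 83/14]

x' = [141/112, -57/56]
P' = [55/56 -27/28; -27/28 83/14]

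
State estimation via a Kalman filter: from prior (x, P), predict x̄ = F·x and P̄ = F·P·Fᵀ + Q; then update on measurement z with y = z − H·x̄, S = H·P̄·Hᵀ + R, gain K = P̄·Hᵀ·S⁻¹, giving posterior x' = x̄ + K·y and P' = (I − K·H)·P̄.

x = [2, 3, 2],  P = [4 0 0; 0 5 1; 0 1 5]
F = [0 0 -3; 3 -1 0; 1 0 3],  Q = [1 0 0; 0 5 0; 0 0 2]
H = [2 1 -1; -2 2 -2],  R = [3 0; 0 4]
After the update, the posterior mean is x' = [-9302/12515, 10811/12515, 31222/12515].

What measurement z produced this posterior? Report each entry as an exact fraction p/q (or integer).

x̄ = F·x = [-6, 3, 8]
P̄ = F·P·Fᵀ + Q = [46 3 -45; 3 46 9; -45 9 51]
S = H·P̄·Hᵀ + R = [458 70; 70 120]
K = P̄·Hᵀ·S⁻¹ = [826/2503 -1992/12515; 20/2503 14067/25030; -813/2503 2997/12515]
x' − x̄ = [65788/12515, -26734/12515, -68898/12515] = K·y
y = (KᵀK)⁻¹·Kᵀ·(x' − x̄) = [14, -4]
z = y + H·x̄ = [14, -4] + [-17, 2] = [-3, -2]

z = [-3, -2]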